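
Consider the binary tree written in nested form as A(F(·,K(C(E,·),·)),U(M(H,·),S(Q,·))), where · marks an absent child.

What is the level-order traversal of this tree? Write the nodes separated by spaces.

Level-order visits nodes level by level from the root, left to right within each level.
Level 0: A
Level 1: F, U
Level 2: K, M, S
Level 3: C, H, Q
Level 4: E

A F U K M S C H Q E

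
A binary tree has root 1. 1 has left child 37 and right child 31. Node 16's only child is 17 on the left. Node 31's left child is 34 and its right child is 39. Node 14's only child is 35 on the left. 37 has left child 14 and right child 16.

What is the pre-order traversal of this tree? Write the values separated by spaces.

1 37 14 35 16 17 31 34 39

Pre-order visits the node, then its left subtree, then its right subtree.
Visit 1.
At 1: go left to 37.
  Visit 37.
  At 37: go left to 14.
    Visit 14.
    At 14: go left to 35.
      35 is a leaf — visit 35.
    At 14: no right child.
  At 37: go right to 16.
    Visit 16.
    At 16: go left to 17.
      17 is a leaf — visit 17.
    At 16: no right child.
At 1: go right to 31.
  Visit 31.
  At 31: go left to 34.
    34 is a leaf — visit 34.
  At 31: go right to 39.
    39 is a leaf — visit 39.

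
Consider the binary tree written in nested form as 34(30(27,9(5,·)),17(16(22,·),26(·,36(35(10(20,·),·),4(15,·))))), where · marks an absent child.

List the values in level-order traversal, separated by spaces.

Level-order visits nodes level by level from the root, left to right within each level.
Level 0: 34
Level 1: 30, 17
Level 2: 27, 9, 16, 26
Level 3: 5, 22, 36
Level 4: 35, 4
Level 5: 10, 15
Level 6: 20

34 30 17 27 9 16 26 5 22 36 35 4 10 15 20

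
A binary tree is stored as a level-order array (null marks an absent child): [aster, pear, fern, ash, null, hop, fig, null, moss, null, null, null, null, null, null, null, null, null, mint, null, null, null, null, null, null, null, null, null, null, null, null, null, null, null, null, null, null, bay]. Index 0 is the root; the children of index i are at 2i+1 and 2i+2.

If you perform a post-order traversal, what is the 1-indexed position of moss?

3

Post-order visits the left subtree, then the right subtree, then the node.
At aster: go left to pear.
  At pear: go left to ash.
    At ash: no left child.
    At ash: go right to moss.
      At moss: no left child.
      At moss: go right to mint.
        At mint: go left to bay.
          bay is a leaf — visit bay.
        At mint: no right child.
        Visit mint.
      Visit moss.
    Visit ash.
  At pear: no right child.
  Visit pear.
At aster: go right to fern.
  At fern: go left to hop.
    hop is a leaf — visit hop.
  At fern: go right to fig.
    fig is a leaf — visit fig.
  Visit fern.
Visit aster.
Full post-order sequence: bay, mint, moss, ash, pear, hop, fig, fern, aster.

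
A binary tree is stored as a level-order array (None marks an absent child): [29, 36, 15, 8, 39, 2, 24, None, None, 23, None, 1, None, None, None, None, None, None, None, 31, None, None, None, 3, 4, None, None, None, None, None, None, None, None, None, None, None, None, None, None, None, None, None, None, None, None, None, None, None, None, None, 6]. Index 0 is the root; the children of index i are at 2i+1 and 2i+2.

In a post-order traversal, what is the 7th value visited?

6

Post-order visits the left subtree, then the right subtree, then the node.
At 29: go left to 36.
  At 36: go left to 8.
    8 is a leaf — visit 8.
  At 36: go right to 39.
    At 39: go left to 23.
      At 23: go left to 31.
        31 is a leaf — visit 31.
      At 23: no right child.
      Visit 23.
    At 39: no right child.
    Visit 39.
  Visit 36.
At 29: go right to 15.
  At 15: go left to 2.
    At 2: go left to 1.
      At 1: go left to 3.
        3 is a leaf — visit 3.
      At 1: go right to 4.
        At 4: no left child.
        At 4: go right to 6.
          6 is a leaf — visit 6.
        Visit 4.
      Visit 1.
    At 2: no right child.
    Visit 2.
  At 15: go right to 24.
    24 is a leaf — visit 24.
  Visit 15.
Visit 29.
Full post-order sequence: 8, 31, 23, 39, 36, 3, 6, 4, 1, 2, 24, 15, 29.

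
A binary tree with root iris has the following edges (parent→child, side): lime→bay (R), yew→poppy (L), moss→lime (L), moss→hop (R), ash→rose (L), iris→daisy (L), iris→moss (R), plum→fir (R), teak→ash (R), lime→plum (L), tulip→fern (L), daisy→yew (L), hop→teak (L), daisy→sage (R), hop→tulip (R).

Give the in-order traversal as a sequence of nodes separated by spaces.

In-order visits the left subtree, then the node, then the right subtree.
At iris: go left to daisy.
  At daisy: go left to yew.
    At yew: go left to poppy.
      poppy is a leaf — visit poppy.
    Visit yew.
    At yew: no right child.
  Visit daisy.
  At daisy: go right to sage.
    sage is a leaf — visit sage.
Visit iris.
At iris: go right to moss.
  At moss: go left to lime.
    At lime: go left to plum.
      At plum: no left child.
      Visit plum.
      At plum: go right to fir.
        fir is a leaf — visit fir.
    Visit lime.
    At lime: go right to bay.
      bay is a leaf — visit bay.
  Visit moss.
  At moss: go right to hop.
    At hop: go left to teak.
      At teak: no left child.
      Visit teak.
      At teak: go right to ash.
        At ash: go left to rose.
          rose is a leaf — visit rose.
        Visit ash.
        At ash: no right child.
    Visit hop.
    At hop: go right to tulip.
      At tulip: go left to fern.
        fern is a leaf — visit fern.
      Visit tulip.
      At tulip: no right child.

poppy yew daisy sage iris plum fir lime bay moss teak rose ash hop fern tulip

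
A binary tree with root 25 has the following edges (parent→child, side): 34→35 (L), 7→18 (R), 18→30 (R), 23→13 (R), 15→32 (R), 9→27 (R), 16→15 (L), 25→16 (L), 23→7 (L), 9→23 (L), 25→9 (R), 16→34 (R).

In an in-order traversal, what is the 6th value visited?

In-order visits the left subtree, then the node, then the right subtree.
At 25: go left to 16.
  At 16: go left to 15.
    At 15: no left child.
    Visit 15.
    At 15: go right to 32.
      32 is a leaf — visit 32.
  Visit 16.
  At 16: go right to 34.
    At 34: go left to 35.
      35 is a leaf — visit 35.
    Visit 34.
    At 34: no right child.
Visit 25.
At 25: go right to 9.
  At 9: go left to 23.
    At 23: go left to 7.
      At 7: no left child.
      Visit 7.
      At 7: go right to 18.
        At 18: no left child.
        Visit 18.
        At 18: go right to 30.
          30 is a leaf — visit 30.
    Visit 23.
    At 23: go right to 13.
      13 is a leaf — visit 13.
  Visit 9.
  At 9: go right to 27.
    27 is a leaf — visit 27.
Full in-order sequence: 15, 32, 16, 35, 34, 25, 7, 18, 30, 23, 13, 9, 27.

25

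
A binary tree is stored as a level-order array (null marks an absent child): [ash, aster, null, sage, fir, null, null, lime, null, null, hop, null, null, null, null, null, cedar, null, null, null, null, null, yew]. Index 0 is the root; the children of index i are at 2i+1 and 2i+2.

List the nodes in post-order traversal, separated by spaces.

cedar lime sage yew hop fir aster ash

Post-order visits the left subtree, then the right subtree, then the node.
At ash: go left to aster.
  At aster: go left to sage.
    At sage: go left to lime.
      At lime: no left child.
      At lime: go right to cedar.
        cedar is a leaf — visit cedar.
      Visit lime.
    At sage: no right child.
    Visit sage.
  At aster: go right to fir.
    At fir: no left child.
    At fir: go right to hop.
      At hop: no left child.
      At hop: go right to yew.
        yew is a leaf — visit yew.
      Visit hop.
    Visit fir.
  Visit aster.
At ash: no right child.
Visit ash.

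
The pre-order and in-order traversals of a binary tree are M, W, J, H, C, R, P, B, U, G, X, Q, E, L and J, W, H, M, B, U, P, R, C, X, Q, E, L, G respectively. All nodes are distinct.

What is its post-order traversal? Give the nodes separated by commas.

The first element of pre-order is the root; it splits in-order into left and right subtrees.
Root M: left subtree has 3 nodes {J, W, H}, right has 10 {B, U, P, R, C, X, Q, E, L, G}.
  Root W: left subtree has 1 node {J}, right has 1 {H}.
  Root C: left subtree has 4 nodes {B, U, P, R}, right has 5 {X, Q, E, L, G}.
    Root R: left subtree has 3 nodes {B, U, P}, right has 0 { }.
      Root P: left subtree has 2 nodes {B, U}, right has 0 { }.
        Root B: left subtree has 0 nodes { }, right has 1 {U}.
    Root G: left subtree has 4 nodes {X, Q, E, L}, right has 0 { }.
      Root X: left subtree has 0 nodes { }, right has 3 {Q, E, L}.
        Root Q: left subtree has 0 nodes { }, right has 2 {E, L}.
          Root E: left subtree has 0 nodes { }, right has 1 {L}.

J, H, W, U, B, P, R, L, E, Q, X, G, C, M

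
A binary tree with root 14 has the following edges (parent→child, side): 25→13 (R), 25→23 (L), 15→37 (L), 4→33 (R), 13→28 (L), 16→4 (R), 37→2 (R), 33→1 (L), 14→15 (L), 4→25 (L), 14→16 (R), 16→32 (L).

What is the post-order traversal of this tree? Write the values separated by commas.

2, 37, 15, 32, 23, 28, 13, 25, 1, 33, 4, 16, 14

Post-order visits the left subtree, then the right subtree, then the node.
At 14: go left to 15.
  At 15: go left to 37.
    At 37: no left child.
    At 37: go right to 2.
      2 is a leaf — visit 2.
    Visit 37.
  At 15: no right child.
  Visit 15.
At 14: go right to 16.
  At 16: go left to 32.
    32 is a leaf — visit 32.
  At 16: go right to 4.
    At 4: go left to 25.
      At 25: go left to 23.
        23 is a leaf — visit 23.
      At 25: go right to 13.
        At 13: go left to 28.
          28 is a leaf — visit 28.
        At 13: no right child.
        Visit 13.
      Visit 25.
    At 4: go right to 33.
      At 33: go left to 1.
        1 is a leaf — visit 1.
      At 33: no right child.
      Visit 33.
    Visit 4.
  Visit 16.
Visit 14.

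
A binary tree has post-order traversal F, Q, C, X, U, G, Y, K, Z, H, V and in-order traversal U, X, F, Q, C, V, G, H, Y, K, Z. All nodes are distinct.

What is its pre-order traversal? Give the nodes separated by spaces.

V U X C Q F H G Z K Y

The last element of post-order is the root; it splits in-order into left and right subtrees.
Root V: left subtree has 5 nodes {U, X, F, Q, C}, right has 5 {G, H, Y, K, Z}.
  Root U: left subtree has 0 nodes { }, right has 4 {X, F, Q, C}.
    Root X: left subtree has 0 nodes { }, right has 3 {F, Q, C}.
      Root C: left subtree has 2 nodes {F, Q}, right has 0 { }.
        Root Q: left subtree has 1 node {F}, right has 0 { }.
  Root H: left subtree has 1 node {G}, right has 3 {Y, K, Z}.
    Root Z: left subtree has 2 nodes {Y, K}, right has 0 { }.
      Root K: left subtree has 1 node {Y}, right has 0 { }.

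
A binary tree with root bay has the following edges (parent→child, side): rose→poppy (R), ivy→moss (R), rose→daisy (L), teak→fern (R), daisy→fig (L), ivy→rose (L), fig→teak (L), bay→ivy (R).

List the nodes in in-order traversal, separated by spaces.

bay teak fern fig daisy rose poppy ivy moss

In-order visits the left subtree, then the node, then the right subtree.
At bay: no left child.
Visit bay.
At bay: go right to ivy.
  At ivy: go left to rose.
    At rose: go left to daisy.
      At daisy: go left to fig.
        At fig: go left to teak.
          At teak: no left child.
          Visit teak.
          At teak: go right to fern.
            fern is a leaf — visit fern.
        Visit fig.
        At fig: no right child.
      Visit daisy.
      At daisy: no right child.
    Visit rose.
    At rose: go right to poppy.
      poppy is a leaf — visit poppy.
  Visit ivy.
  At ivy: go right to moss.
    moss is a leaf — visit moss.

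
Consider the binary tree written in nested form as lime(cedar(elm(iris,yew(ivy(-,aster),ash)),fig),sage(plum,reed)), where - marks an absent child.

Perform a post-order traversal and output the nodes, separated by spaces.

Post-order visits the left subtree, then the right subtree, then the node.
At lime: go left to cedar.
  At cedar: go left to elm.
    At elm: go left to iris.
      iris is a leaf — visit iris.
    At elm: go right to yew.
      At yew: go left to ivy.
        At ivy: no left child.
        At ivy: go right to aster.
          aster is a leaf — visit aster.
        Visit ivy.
      At yew: go right to ash.
        ash is a leaf — visit ash.
      Visit yew.
    Visit elm.
  At cedar: go right to fig.
    fig is a leaf — visit fig.
  Visit cedar.
At lime: go right to sage.
  At sage: go left to plum.
    plum is a leaf — visit plum.
  At sage: go right to reed.
    reed is a leaf — visit reed.
  Visit sage.
Visit lime.

iris aster ivy ash yew elm fig cedar plum reed sage lime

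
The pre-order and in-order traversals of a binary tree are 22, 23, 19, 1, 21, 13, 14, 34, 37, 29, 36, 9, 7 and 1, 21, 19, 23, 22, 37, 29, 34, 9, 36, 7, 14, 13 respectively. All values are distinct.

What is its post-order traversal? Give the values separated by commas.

The first element of pre-order is the root; it splits in-order into left and right subtrees.
Root 22: left subtree has 4 nodes {1, 21, 19, 23}, right has 8 {37, 29, 34, 9, 36, 7, 14, 13}.
  Root 23: left subtree has 3 nodes {1, 21, 19}, right has 0 { }.
    Root 19: left subtree has 2 nodes {1, 21}, right has 0 { }.
      Root 1: left subtree has 0 nodes { }, right has 1 {21}.
  Root 13: left subtree has 7 nodes {37, 29, 34, 9, 36, 7, 14}, right has 0 { }.
    Root 14: left subtree has 6 nodes {37, 29, 34, 9, 36, 7}, right has 0 { }.
      Root 34: left subtree has 2 nodes {37, 29}, right has 3 {9, 36, 7}.
        Root 37: left subtree has 0 nodes { }, right has 1 {29}.
        Root 36: left subtree has 1 node {9}, right has 1 {7}.

21, 1, 19, 23, 29, 37, 9, 7, 36, 34, 14, 13, 22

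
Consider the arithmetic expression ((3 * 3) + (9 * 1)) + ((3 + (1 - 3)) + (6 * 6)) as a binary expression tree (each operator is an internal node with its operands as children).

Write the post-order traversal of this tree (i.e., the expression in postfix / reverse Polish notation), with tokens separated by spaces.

3 3 * 9 1 * + 3 1 3 - + 6 6 * + +

Post-order on an expression tree gives postfix notation: for each operator, emit left operand, right operand, then the operator.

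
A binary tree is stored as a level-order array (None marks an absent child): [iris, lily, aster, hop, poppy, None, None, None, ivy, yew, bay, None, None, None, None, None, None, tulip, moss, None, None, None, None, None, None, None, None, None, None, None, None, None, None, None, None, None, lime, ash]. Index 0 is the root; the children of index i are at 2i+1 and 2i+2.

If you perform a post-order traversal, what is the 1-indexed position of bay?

8

Post-order visits the left subtree, then the right subtree, then the node.
At iris: go left to lily.
  At lily: go left to hop.
    At hop: no left child.
    At hop: go right to ivy.
      At ivy: go left to tulip.
        At tulip: no left child.
        At tulip: go right to lime.
          lime is a leaf — visit lime.
        Visit tulip.
      At ivy: go right to moss.
        At moss: go left to ash.
          ash is a leaf — visit ash.
        At moss: no right child.
        Visit moss.
      Visit ivy.
    Visit hop.
  At lily: go right to poppy.
    At poppy: go left to yew.
      yew is a leaf — visit yew.
    At poppy: go right to bay.
      bay is a leaf — visit bay.
    Visit poppy.
  Visit lily.
At iris: go right to aster.
  aster is a leaf — visit aster.
Visit iris.
Full post-order sequence: lime, tulip, ash, moss, ivy, hop, yew, bay, poppy, lily, aster, iris.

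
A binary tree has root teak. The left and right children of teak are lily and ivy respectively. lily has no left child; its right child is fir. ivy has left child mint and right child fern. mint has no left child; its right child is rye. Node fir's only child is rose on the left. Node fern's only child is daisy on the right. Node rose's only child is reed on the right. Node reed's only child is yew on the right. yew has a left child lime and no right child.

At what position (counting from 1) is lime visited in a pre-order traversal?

7

Pre-order visits the node, then its left subtree, then its right subtree.
Visit teak.
At teak: go left to lily.
  Visit lily.
  At lily: no left child.
  At lily: go right to fir.
    Visit fir.
    At fir: go left to rose.
      Visit rose.
      At rose: no left child.
      At rose: go right to reed.
        Visit reed.
        At reed: no left child.
        At reed: go right to yew.
          Visit yew.
          At yew: go left to lime.
            lime is a leaf — visit lime.
          At yew: no right child.
    At fir: no right child.
At teak: go right to ivy.
  Visit ivy.
  At ivy: go left to mint.
    Visit mint.
    At mint: no left child.
    At mint: go right to rye.
      rye is a leaf — visit rye.
  At ivy: go right to fern.
    Visit fern.
    At fern: no left child.
    At fern: go right to daisy.
      daisy is a leaf — visit daisy.
Full pre-order sequence: teak, lily, fir, rose, reed, yew, lime, ivy, mint, rye, fern, daisy.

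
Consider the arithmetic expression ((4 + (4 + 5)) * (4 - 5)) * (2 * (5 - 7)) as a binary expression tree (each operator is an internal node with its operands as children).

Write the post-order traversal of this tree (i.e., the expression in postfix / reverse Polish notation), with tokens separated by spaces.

Post-order on an expression tree gives postfix notation: for each operator, emit left operand, right operand, then the operator.

4 4 5 + + 4 5 - * 2 5 7 - * *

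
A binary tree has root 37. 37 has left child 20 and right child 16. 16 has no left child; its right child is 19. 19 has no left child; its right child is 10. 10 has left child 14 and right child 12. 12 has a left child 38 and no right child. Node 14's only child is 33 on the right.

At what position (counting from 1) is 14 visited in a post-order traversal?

3

Post-order visits the left subtree, then the right subtree, then the node.
At 37: go left to 20.
  20 is a leaf — visit 20.
At 37: go right to 16.
  At 16: no left child.
  At 16: go right to 19.
    At 19: no left child.
    At 19: go right to 10.
      At 10: go left to 14.
        At 14: no left child.
        At 14: go right to 33.
          33 is a leaf — visit 33.
        Visit 14.
      At 10: go right to 12.
        At 12: go left to 38.
          38 is a leaf — visit 38.
        At 12: no right child.
        Visit 12.
      Visit 10.
    Visit 19.
  Visit 16.
Visit 37.
Full post-order sequence: 20, 33, 14, 38, 12, 10, 19, 16, 37.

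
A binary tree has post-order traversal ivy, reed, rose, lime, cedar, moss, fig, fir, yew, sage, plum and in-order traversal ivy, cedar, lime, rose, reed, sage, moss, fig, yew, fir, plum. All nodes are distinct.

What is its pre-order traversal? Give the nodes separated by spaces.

plum sage cedar ivy lime rose reed yew fig moss fir

The last element of post-order is the root; it splits in-order into left and right subtrees.
Root plum: left subtree has 10 nodes {ivy, cedar, lime, rose, reed, sage, moss, fig, yew, fir}, right has 0 { }.
  Root sage: left subtree has 5 nodes {ivy, cedar, lime, rose, reed}, right has 4 {moss, fig, yew, fir}.
    Root cedar: left subtree has 1 node {ivy}, right has 3 {lime, rose, reed}.
      Root lime: left subtree has 0 nodes { }, right has 2 {rose, reed}.
        Root rose: left subtree has 0 nodes { }, right has 1 {reed}.
    Root yew: left subtree has 2 nodes {moss, fig}, right has 1 {fir}.
      Root fig: left subtree has 1 node {moss}, right has 0 { }.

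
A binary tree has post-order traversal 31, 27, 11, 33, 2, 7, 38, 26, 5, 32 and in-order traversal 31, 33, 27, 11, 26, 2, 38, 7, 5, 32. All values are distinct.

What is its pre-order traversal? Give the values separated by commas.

32, 5, 26, 33, 31, 11, 27, 38, 2, 7

The last element of post-order is the root; it splits in-order into left and right subtrees.
Root 32: left subtree has 9 nodes {31, 33, 27, 11, 26, 2, 38, 7, 5}, right has 0 { }.
  Root 5: left subtree has 8 nodes {31, 33, 27, 11, 26, 2, 38, 7}, right has 0 { }.
    Root 26: left subtree has 4 nodes {31, 33, 27, 11}, right has 3 {2, 38, 7}.
      Root 33: left subtree has 1 node {31}, right has 2 {27, 11}.
        Root 11: left subtree has 1 node {27}, right has 0 { }.
      Root 38: left subtree has 1 node {2}, right has 1 {7}.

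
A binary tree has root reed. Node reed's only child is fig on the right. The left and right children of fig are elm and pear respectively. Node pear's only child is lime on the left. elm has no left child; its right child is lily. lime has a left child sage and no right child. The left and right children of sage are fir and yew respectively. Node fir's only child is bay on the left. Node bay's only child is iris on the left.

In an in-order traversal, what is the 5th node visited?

In-order visits the left subtree, then the node, then the right subtree.
At reed: no left child.
Visit reed.
At reed: go right to fig.
  At fig: go left to elm.
    At elm: no left child.
    Visit elm.
    At elm: go right to lily.
      lily is a leaf — visit lily.
  Visit fig.
  At fig: go right to pear.
    At pear: go left to lime.
      At lime: go left to sage.
        At sage: go left to fir.
          At fir: go left to bay.
            At bay: go left to iris.
              iris is a leaf — visit iris.
            Visit bay.
            At bay: no right child.
          Visit fir.
          At fir: no right child.
        Visit sage.
        At sage: go right to yew.
          yew is a leaf — visit yew.
      Visit lime.
      At lime: no right child.
    Visit pear.
    At pear: no right child.
Full in-order sequence: reed, elm, lily, fig, iris, bay, fir, sage, yew, lime, pear.

iris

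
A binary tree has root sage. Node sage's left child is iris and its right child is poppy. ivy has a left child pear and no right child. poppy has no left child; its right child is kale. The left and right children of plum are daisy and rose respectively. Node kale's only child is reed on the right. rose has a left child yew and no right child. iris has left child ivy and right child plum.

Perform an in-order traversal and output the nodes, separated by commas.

pear, ivy, iris, daisy, plum, yew, rose, sage, poppy, kale, reed

In-order visits the left subtree, then the node, then the right subtree.
At sage: go left to iris.
  At iris: go left to ivy.
    At ivy: go left to pear.
      pear is a leaf — visit pear.
    Visit ivy.
    At ivy: no right child.
  Visit iris.
  At iris: go right to plum.
    At plum: go left to daisy.
      daisy is a leaf — visit daisy.
    Visit plum.
    At plum: go right to rose.
      At rose: go left to yew.
        yew is a leaf — visit yew.
      Visit rose.
      At rose: no right child.
Visit sage.
At sage: go right to poppy.
  At poppy: no left child.
  Visit poppy.
  At poppy: go right to kale.
    At kale: no left child.
    Visit kale.
    At kale: go right to reed.
      reed is a leaf — visit reed.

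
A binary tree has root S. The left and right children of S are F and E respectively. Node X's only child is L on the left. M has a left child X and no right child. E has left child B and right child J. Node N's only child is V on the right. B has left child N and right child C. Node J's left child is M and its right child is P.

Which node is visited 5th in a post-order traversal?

Post-order visits the left subtree, then the right subtree, then the node.
At S: go left to F.
  F is a leaf — visit F.
At S: go right to E.
  At E: go left to B.
    At B: go left to N.
      At N: no left child.
      At N: go right to V.
        V is a leaf — visit V.
      Visit N.
    At B: go right to C.
      C is a leaf — visit C.
    Visit B.
  At E: go right to J.
    At J: go left to M.
      At M: go left to X.
        At X: go left to L.
          L is a leaf — visit L.
        At X: no right child.
        Visit X.
      At M: no right child.
      Visit M.
    At J: go right to P.
      P is a leaf — visit P.
    Visit J.
  Visit E.
Visit S.
Full post-order sequence: F, V, N, C, B, L, X, M, P, J, E, S.

B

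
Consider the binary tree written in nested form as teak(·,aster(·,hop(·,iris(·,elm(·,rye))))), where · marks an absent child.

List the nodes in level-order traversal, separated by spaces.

Level-order visits nodes level by level from the root, left to right within each level.
Level 0: teak
Level 1: aster
Level 2: hop
Level 3: iris
Level 4: elm
Level 5: rye

teak aster hop iris elm rye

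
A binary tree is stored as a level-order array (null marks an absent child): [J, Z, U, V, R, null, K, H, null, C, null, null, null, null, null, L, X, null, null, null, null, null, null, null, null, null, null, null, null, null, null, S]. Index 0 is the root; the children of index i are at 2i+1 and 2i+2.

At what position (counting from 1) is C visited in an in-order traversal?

In-order visits the left subtree, then the node, then the right subtree.
At J: go left to Z.
  At Z: go left to V.
    At V: go left to H.
      At H: go left to L.
        At L: go left to S.
          S is a leaf — visit S.
        Visit L.
        At L: no right child.
      Visit H.
      At H: go right to X.
        X is a leaf — visit X.
    Visit V.
    At V: no right child.
  Visit Z.
  At Z: go right to R.
    At R: go left to C.
      C is a leaf — visit C.
    Visit R.
    At R: no right child.
Visit J.
At J: go right to U.
  At U: no left child.
  Visit U.
  At U: go right to K.
    K is a leaf — visit K.
Full in-order sequence: S, L, H, X, V, Z, C, R, J, U, K.

7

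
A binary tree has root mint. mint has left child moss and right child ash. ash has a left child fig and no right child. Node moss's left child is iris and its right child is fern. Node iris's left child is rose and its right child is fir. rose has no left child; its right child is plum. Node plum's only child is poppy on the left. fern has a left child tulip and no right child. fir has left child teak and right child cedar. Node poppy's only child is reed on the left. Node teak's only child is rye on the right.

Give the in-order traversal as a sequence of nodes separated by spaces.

In-order visits the left subtree, then the node, then the right subtree.
At mint: go left to moss.
  At moss: go left to iris.
    At iris: go left to rose.
      At rose: no left child.
      Visit rose.
      At rose: go right to plum.
        At plum: go left to poppy.
          At poppy: go left to reed.
            reed is a leaf — visit reed.
          Visit poppy.
          At poppy: no right child.
        Visit plum.
        At plum: no right child.
    Visit iris.
    At iris: go right to fir.
      At fir: go left to teak.
        At teak: no left child.
        Visit teak.
        At teak: go right to rye.
          rye is a leaf — visit rye.
      Visit fir.
      At fir: go right to cedar.
        cedar is a leaf — visit cedar.
  Visit moss.
  At moss: go right to fern.
    At fern: go left to tulip.
      tulip is a leaf — visit tulip.
    Visit fern.
    At fern: no right child.
Visit mint.
At mint: go right to ash.
  At ash: go left to fig.
    fig is a leaf — visit fig.
  Visit ash.
  At ash: no right child.

rose reed poppy plum iris teak rye fir cedar moss tulip fern mint fig ash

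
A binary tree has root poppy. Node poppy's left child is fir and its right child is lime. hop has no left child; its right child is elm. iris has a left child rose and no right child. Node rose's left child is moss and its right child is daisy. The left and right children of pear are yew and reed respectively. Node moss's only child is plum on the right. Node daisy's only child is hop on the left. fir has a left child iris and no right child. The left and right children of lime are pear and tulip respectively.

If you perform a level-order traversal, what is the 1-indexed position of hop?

13

Level-order visits nodes level by level from the root, left to right within each level.
Level 0: poppy
Level 1: fir, lime
Level 2: iris, pear, tulip
Level 3: rose, yew, reed
Level 4: moss, daisy
Level 5: plum, hop
Level 6: elm
Full level-order sequence: poppy, fir, lime, iris, pear, tulip, rose, yew, reed, moss, daisy, plum, hop, elm.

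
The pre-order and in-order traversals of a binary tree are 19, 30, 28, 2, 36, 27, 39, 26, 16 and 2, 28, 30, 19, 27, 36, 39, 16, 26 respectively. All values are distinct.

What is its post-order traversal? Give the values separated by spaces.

2 28 30 27 16 26 39 36 19

The first element of pre-order is the root; it splits in-order into left and right subtrees.
Root 19: left subtree has 3 nodes {2, 28, 30}, right has 5 {27, 36, 39, 16, 26}.
  Root 30: left subtree has 2 nodes {2, 28}, right has 0 { }.
    Root 28: left subtree has 1 node {2}, right has 0 { }.
  Root 36: left subtree has 1 node {27}, right has 3 {39, 16, 26}.
    Root 39: left subtree has 0 nodes { }, right has 2 {16, 26}.
      Root 26: left subtree has 1 node {16}, right has 0 { }.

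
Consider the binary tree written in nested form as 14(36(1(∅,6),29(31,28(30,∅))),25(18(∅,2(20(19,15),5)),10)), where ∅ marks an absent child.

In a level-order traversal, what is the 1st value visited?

14

Level-order visits nodes level by level from the root, left to right within each level.
Level 0: 14
Level 1: 36, 25
Level 2: 1, 29, 18, 10
Level 3: 6, 31, 28, 2
Level 4: 30, 20, 5
Level 5: 19, 15
Full level-order sequence: 14, 36, 25, 1, 29, 18, 10, 6, 31, 28, 2, 30, 20, 5, 19, 15.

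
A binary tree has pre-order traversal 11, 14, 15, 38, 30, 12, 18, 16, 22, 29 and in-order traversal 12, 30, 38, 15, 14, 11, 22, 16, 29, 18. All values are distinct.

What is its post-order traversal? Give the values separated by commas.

The first element of pre-order is the root; it splits in-order into left and right subtrees.
Root 11: left subtree has 5 nodes {12, 30, 38, 15, 14}, right has 4 {22, 16, 29, 18}.
  Root 14: left subtree has 4 nodes {12, 30, 38, 15}, right has 0 { }.
    Root 15: left subtree has 3 nodes {12, 30, 38}, right has 0 { }.
      Root 38: left subtree has 2 nodes {12, 30}, right has 0 { }.
        Root 30: left subtree has 1 node {12}, right has 0 { }.
  Root 18: left subtree has 3 nodes {22, 16, 29}, right has 0 { }.
    Root 16: left subtree has 1 node {22}, right has 1 {29}.

12, 30, 38, 15, 14, 22, 29, 16, 18, 11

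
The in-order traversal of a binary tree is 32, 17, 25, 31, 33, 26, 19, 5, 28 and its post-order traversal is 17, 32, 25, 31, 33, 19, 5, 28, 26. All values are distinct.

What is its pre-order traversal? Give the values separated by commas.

The last element of post-order is the root; it splits in-order into left and right subtrees.
Root 26: left subtree has 5 nodes {32, 17, 25, 31, 33}, right has 3 {19, 5, 28}.
  Root 33: left subtree has 4 nodes {32, 17, 25, 31}, right has 0 { }.
    Root 31: left subtree has 3 nodes {32, 17, 25}, right has 0 { }.
      Root 25: left subtree has 2 nodes {32, 17}, right has 0 { }.
        Root 32: left subtree has 0 nodes { }, right has 1 {17}.
  Root 28: left subtree has 2 nodes {19, 5}, right has 0 { }.
    Root 5: left subtree has 1 node {19}, right has 0 { }.

26, 33, 31, 25, 32, 17, 28, 5, 19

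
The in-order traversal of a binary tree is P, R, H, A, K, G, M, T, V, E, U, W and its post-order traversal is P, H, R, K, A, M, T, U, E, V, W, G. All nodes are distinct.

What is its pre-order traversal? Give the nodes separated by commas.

G, A, R, P, H, K, W, V, T, M, E, U

The last element of post-order is the root; it splits in-order into left and right subtrees.
Root G: left subtree has 5 nodes {P, R, H, A, K}, right has 6 {M, T, V, E, U, W}.
  Root A: left subtree has 3 nodes {P, R, H}, right has 1 {K}.
    Root R: left subtree has 1 node {P}, right has 1 {H}.
  Root W: left subtree has 5 nodes {M, T, V, E, U}, right has 0 { }.
    Root V: left subtree has 2 nodes {M, T}, right has 2 {E, U}.
      Root T: left subtree has 1 node {M}, right has 0 { }.
      Root E: left subtree has 0 nodes { }, right has 1 {U}.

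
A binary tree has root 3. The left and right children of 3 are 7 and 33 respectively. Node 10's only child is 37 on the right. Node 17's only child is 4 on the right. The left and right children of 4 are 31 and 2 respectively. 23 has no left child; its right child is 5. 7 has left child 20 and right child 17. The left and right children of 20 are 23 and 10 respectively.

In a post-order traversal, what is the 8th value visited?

4

Post-order visits the left subtree, then the right subtree, then the node.
At 3: go left to 7.
  At 7: go left to 20.
    At 20: go left to 23.
      At 23: no left child.
      At 23: go right to 5.
        5 is a leaf — visit 5.
      Visit 23.
    At 20: go right to 10.
      At 10: no left child.
      At 10: go right to 37.
        37 is a leaf — visit 37.
      Visit 10.
    Visit 20.
  At 7: go right to 17.
    At 17: no left child.
    At 17: go right to 4.
      At 4: go left to 31.
        31 is a leaf — visit 31.
      At 4: go right to 2.
        2 is a leaf — visit 2.
      Visit 4.
    Visit 17.
  Visit 7.
At 3: go right to 33.
  33 is a leaf — visit 33.
Visit 3.
Full post-order sequence: 5, 23, 37, 10, 20, 31, 2, 4, 17, 7, 33, 3.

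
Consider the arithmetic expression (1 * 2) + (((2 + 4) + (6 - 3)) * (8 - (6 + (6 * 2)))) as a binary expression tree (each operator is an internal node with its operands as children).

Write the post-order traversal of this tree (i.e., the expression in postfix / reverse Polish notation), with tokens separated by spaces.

Post-order on an expression tree gives postfix notation: for each operator, emit left operand, right operand, then the operator.

1 2 * 2 4 + 6 3 - + 8 6 6 2 * + - * +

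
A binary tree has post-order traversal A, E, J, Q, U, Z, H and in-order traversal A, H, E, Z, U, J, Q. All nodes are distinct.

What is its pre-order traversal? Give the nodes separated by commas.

The last element of post-order is the root; it splits in-order into left and right subtrees.
Root H: left subtree has 1 node {A}, right has 5 {E, Z, U, J, Q}.
  Root Z: left subtree has 1 node {E}, right has 3 {U, J, Q}.
    Root U: left subtree has 0 nodes { }, right has 2 {J, Q}.
      Root Q: left subtree has 1 node {J}, right has 0 { }.

H, A, Z, E, U, Q, J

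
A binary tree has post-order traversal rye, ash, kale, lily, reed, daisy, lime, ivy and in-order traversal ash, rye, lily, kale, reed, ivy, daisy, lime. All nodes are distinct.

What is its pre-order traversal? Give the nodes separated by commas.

The last element of post-order is the root; it splits in-order into left and right subtrees.
Root ivy: left subtree has 5 nodes {ash, rye, lily, kale, reed}, right has 2 {daisy, lime}.
  Root reed: left subtree has 4 nodes {ash, rye, lily, kale}, right has 0 { }.
    Root lily: left subtree has 2 nodes {ash, rye}, right has 1 {kale}.
      Root ash: left subtree has 0 nodes { }, right has 1 {rye}.
  Root lime: left subtree has 1 node {daisy}, right has 0 { }.

ivy, reed, lily, ash, rye, kale, lime, daisy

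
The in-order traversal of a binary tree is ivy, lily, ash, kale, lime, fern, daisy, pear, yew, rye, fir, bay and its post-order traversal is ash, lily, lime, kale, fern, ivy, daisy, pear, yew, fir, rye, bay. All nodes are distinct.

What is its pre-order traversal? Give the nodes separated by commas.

The last element of post-order is the root; it splits in-order into left and right subtrees.
Root bay: left subtree has 11 nodes {ivy, lily, ash, kale, lime, fern, daisy, pear, yew, rye, fir}, right has 0 { }.
  Root rye: left subtree has 9 nodes {ivy, lily, ash, kale, lime, fern, daisy, pear, yew}, right has 1 {fir}.
    Root yew: left subtree has 8 nodes {ivy, lily, ash, kale, lime, fern, daisy, pear}, right has 0 { }.
      Root pear: left subtree has 7 nodes {ivy, lily, ash, kale, lime, fern, daisy}, right has 0 { }.
        Root daisy: left subtree has 6 nodes {ivy, lily, ash, kale, lime, fern}, right has 0 { }.
          Root ivy: left subtree has 0 nodes { }, right has 5 {lily, ash, kale, lime, fern}.
            Root fern: left subtree has 4 nodes {lily, ash, kale, lime}, right has 0 { }.
              Root kale: left subtree has 2 nodes {lily, ash}, right has 1 {lime}.
                Root lily: left subtree has 0 nodes { }, right has 1 {ash}.

bay, rye, yew, pear, daisy, ivy, fern, kale, lily, ash, lime, fir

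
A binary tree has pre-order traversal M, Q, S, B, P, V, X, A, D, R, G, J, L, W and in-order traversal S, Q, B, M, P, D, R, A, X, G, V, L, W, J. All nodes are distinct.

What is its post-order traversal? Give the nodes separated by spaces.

S B Q R D A G X W L J V P M

The first element of pre-order is the root; it splits in-order into left and right subtrees.
Root M: left subtree has 3 nodes {S, Q, B}, right has 10 {P, D, R, A, X, G, V, L, W, J}.
  Root Q: left subtree has 1 node {S}, right has 1 {B}.
  Root P: left subtree has 0 nodes { }, right has 9 {D, R, A, X, G, V, L, W, J}.
    Root V: left subtree has 5 nodes {D, R, A, X, G}, right has 3 {L, W, J}.
      Root X: left subtree has 3 nodes {D, R, A}, right has 1 {G}.
        Root A: left subtree has 2 nodes {D, R}, right has 0 { }.
          Root D: left subtree has 0 nodes { }, right has 1 {R}.
      Root J: left subtree has 2 nodes {L, W}, right has 0 { }.
        Root L: left subtree has 0 nodes { }, right has 1 {W}.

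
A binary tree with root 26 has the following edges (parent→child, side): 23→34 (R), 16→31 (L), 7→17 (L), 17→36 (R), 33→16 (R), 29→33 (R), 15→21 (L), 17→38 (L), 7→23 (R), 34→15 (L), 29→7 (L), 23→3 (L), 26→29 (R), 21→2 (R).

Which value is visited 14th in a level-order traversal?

Level-order visits nodes level by level from the root, left to right within each level.
Level 0: 26
Level 1: 29
Level 2: 7, 33
Level 3: 17, 23, 16
Level 4: 38, 36, 3, 34, 31
Level 5: 15
Level 6: 21
Level 7: 2
Full level-order sequence: 26, 29, 7, 33, 17, 23, 16, 38, 36, 3, 34, 31, 15, 21, 2.

21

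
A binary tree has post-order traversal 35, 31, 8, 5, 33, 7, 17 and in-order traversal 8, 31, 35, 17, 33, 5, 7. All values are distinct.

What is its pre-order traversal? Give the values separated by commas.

The last element of post-order is the root; it splits in-order into left and right subtrees.
Root 17: left subtree has 3 nodes {8, 31, 35}, right has 3 {33, 5, 7}.
  Root 8: left subtree has 0 nodes { }, right has 2 {31, 35}.
    Root 31: left subtree has 0 nodes { }, right has 1 {35}.
  Root 7: left subtree has 2 nodes {33, 5}, right has 0 { }.
    Root 33: left subtree has 0 nodes { }, right has 1 {5}.

17, 8, 31, 35, 7, 33, 5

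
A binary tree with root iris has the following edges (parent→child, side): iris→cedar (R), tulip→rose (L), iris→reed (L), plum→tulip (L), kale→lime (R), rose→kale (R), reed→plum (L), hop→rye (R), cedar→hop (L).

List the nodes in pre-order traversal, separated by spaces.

Pre-order visits the node, then its left subtree, then its right subtree.
Visit iris.
At iris: go left to reed.
  Visit reed.
  At reed: go left to plum.
    Visit plum.
    At plum: go left to tulip.
      Visit tulip.
      At tulip: go left to rose.
        Visit rose.
        At rose: no left child.
        At rose: go right to kale.
          Visit kale.
          At kale: no left child.
          At kale: go right to lime.
            lime is a leaf — visit lime.
      At tulip: no right child.
    At plum: no right child.
  At reed: no right child.
At iris: go right to cedar.
  Visit cedar.
  At cedar: go left to hop.
    Visit hop.
    At hop: no left child.
    At hop: go right to rye.
      rye is a leaf — visit rye.
  At cedar: no right child.

iris reed plum tulip rose kale lime cedar hop rye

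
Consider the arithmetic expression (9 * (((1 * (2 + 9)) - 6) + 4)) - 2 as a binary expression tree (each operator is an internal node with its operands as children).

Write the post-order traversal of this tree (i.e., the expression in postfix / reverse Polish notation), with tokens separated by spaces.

9 1 2 9 + * 6 - 4 + * 2 -

Post-order on an expression tree gives postfix notation: for each operator, emit left operand, right operand, then the operator.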